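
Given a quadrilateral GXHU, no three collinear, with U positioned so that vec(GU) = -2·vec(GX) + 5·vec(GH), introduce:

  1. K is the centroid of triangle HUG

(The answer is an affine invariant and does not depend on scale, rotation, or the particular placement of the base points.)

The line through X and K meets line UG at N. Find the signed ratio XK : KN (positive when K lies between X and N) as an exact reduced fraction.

XK:KN = 13/2

Set G = (0, 0), X = (1, 0), H = (0, 1), U = (-2, 5); any affine frame gives the same invariant.
1. K is the centroid of triangle HUG ⇒ K = (-2/3, 2)
line XK meets UG at N = (-12/13, 30/13)
K = X + t·(N−X) with t = 13/15, so XK:KN = 13/15:2/15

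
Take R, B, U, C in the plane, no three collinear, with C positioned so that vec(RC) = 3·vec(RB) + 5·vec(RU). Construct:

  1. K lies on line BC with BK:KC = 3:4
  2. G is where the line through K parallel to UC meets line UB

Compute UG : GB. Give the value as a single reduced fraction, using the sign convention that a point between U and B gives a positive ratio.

UG:GB = 4/3

Set R = (0, 0), B = (1, 0), U = (0, 1), C = (3, 5); any affine frame gives the same invariant.
1. K lies on line BC with BK:KC = 3:4 ⇒ K = (13/7, 15/7)
2. G is where the line through K parallel to UC meets line UB ⇒ G = (4/7, 3/7)
G = U + t·(B−U) with t = 4/7, so UG:GB = t:(1−t) = 4/7:3/7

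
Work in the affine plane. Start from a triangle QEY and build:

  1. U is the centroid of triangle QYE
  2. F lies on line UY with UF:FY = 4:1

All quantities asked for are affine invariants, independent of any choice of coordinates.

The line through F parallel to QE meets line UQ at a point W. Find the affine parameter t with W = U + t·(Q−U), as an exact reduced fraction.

Assign Q = (0, 0), E = (1, 0), Y = (0, 1) — the answer is frame-independent, so this choice is without loss of generality.
1. U is the centroid of triangle QYE ⇒ U = (1/3, 1/3)
2. F lies on line UY with UF:FY = 4:1 ⇒ F = (1/15, 13/15)
through F parallel to QE: direction (1, 0); meets UQ at W = (13/15, 13/15)
W = U + t·(Q−U) with t = -8/5

t = -8/5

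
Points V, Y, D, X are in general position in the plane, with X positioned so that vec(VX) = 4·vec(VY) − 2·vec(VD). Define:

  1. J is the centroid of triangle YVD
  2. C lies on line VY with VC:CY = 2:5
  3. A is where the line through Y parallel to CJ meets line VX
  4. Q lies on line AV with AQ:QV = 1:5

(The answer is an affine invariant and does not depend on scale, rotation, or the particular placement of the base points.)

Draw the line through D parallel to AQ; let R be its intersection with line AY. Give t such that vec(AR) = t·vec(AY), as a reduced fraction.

Work in coordinates with V = (0, 0), Y = (1, 0), D = (0, 1), X = (4, -2).
1. J is the centroid of triangle YVD ⇒ J = (1/3, 1/3)
2. C lies on line VY with VC:CY = 2:5 ⇒ C = (2/7, 0)
3. A is where the line through Y parallel to CJ meets line VX ⇒ A = (14/15, -7/15)
4. Q lies on line AV with AQ:QV = 1:5 ⇒ Q = (7/9, -7/18)
through D parallel to AQ: direction (-7/45, 7/90); meets AY at R = (16/15, 7/15)
R = A + t·(Y−A) with t = 2

t = 2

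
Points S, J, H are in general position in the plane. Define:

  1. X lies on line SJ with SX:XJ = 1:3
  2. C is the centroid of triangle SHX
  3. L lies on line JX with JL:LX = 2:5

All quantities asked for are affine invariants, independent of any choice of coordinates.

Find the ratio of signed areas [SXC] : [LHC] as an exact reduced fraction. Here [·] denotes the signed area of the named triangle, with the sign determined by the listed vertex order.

[SXC]:[LHC] = 7/37

Set S = (0, 0), J = (1, 0), H = (0, 1); any affine frame gives the same invariant.
1. X lies on line SJ with SX:XJ = 1:3 ⇒ X = (1/4, 0)
2. C is the centroid of triangle SHX ⇒ C = (1/12, 1/3)
3. L lies on line JX with JL:LX = 2:5 ⇒ L = (11/14, 0)
2·[SXC] = 1/12, 2·[LHC] = 37/84
[SXC]:[LHC] = 1/12:37/84 = 7/37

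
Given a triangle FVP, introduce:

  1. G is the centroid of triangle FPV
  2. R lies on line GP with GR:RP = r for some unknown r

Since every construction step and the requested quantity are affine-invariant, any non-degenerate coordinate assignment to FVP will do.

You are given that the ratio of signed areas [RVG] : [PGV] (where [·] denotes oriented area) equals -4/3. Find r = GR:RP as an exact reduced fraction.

r = -4

Assign F = (0, 0), V = (1, 0), P = (0, 1) — the answer is frame-independent, so this choice is without loss of generality.
1. G is the centroid of triangle FPV ⇒ G = (1/3, 1/3)
2. With GR:RP = r, write λ = r/(r+1) so R = G + λ·(P−G); R is affine-linear in λ
Every point depending on R is an affine combination of R and λ-independent points, so each such coordinate is linear in λ; the λ² term in each signed area is a multiple of (P−G)×(P−G) = 0, so 2·[RVG] and 2·[PGV] are each linear in λ. Evaluating at λ=0 and λ=1:
  2·[RVG] = -1/3·λ,   2·[PGV] = 1/3
So [RVG]:[PGV] = (-1/3·λ) / (1/3). Setting this equal to -4/3:
  -1/3·λ = -4/3·(1/3)  ⇒  λ = 4/3
Then r = λ/(1−λ) = (4/3)/(-1/3) = -4. Check: with r = -4, R = (-1/9, 11/9) and [RVG]:[PGV] = -4/3 as required.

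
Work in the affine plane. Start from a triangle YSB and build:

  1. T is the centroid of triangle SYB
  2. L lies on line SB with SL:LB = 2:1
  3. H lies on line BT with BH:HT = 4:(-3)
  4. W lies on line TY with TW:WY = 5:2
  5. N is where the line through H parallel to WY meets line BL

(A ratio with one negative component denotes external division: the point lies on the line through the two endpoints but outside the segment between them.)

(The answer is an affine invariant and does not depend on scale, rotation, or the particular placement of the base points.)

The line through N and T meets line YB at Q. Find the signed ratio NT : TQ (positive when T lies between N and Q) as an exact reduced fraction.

NT:TQ = 5

Set Y = (0, 0), S = (1, 0), B = (0, 1); any affine frame gives the same invariant.
1. T is the centroid of triangle SYB ⇒ T = (1/3, 1/3)
2. L lies on line SB with SL:LB = 2:1 ⇒ L = (1/3, 2/3)
3. H lies on line BT with BH:HT = 4:(-3) ⇒ H = (4/3, -5/3)
4. W lies on line TY with TW:WY = 5:2 ⇒ W = (2/21, 2/21)
5. N is where the line through H parallel to WY meets line BL ⇒ N = (2, -1)
line NT meets YB at Q = (0, 3/5)
T = N + t·(Q−N) with t = 5/6, so NT:TQ = 5/6:1/6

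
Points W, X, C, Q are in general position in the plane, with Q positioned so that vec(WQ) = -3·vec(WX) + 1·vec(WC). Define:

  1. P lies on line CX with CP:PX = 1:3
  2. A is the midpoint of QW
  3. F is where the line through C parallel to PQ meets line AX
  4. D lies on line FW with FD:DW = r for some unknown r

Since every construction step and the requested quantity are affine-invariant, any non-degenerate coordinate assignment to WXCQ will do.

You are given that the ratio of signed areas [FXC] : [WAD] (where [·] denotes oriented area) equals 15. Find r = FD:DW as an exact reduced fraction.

Work in coordinates with W = (0, 0), X = (1, 0), C = (0, 1), Q = (-3, 1).
1. P lies on line CX with CP:PX = 1:3 ⇒ P = (1/4, 3/4)
2. A is the midpoint of QW ⇒ A = (-3/2, 1/2)
3. F is where the line through C parallel to PQ meets line AX ⇒ F = (-13/2, 3/2)
4. With FD:DW = r, write λ = r/(r+1) so D = F + λ·(W−F); D is affine-linear in λ
Every point depending on D is an affine combination of D and λ-independent points, so each such coordinate is linear in λ; the λ² term in each signed area is a multiple of (W−F)×(W−F) = 0, so 2·[FXC] and 2·[WAD] are each linear in λ. Evaluating at λ=0 and λ=1:
  2·[FXC] = 6,   2·[WAD] = −λ + 1
So [FXC]:[WAD] = (6) / (−λ + 1). Setting this equal to 15:
  6 = 15·(−λ + 1)  ⇒  λ = 3/5
Then r = λ/(1−λ) = (3/5)/(2/5) = 3/2. Check: with r = 3/2, D = (-13/5, 3/5) and [FXC]:[WAD] = 15 as required.

r = 3/2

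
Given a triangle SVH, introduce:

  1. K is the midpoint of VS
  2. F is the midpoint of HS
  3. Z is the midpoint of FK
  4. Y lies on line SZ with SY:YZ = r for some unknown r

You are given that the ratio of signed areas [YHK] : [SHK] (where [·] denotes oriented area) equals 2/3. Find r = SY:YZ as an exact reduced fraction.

Assign S = (0, 0), V = (1, 0), H = (0, 1) — the answer is frame-independent, so this choice is without loss of generality.
1. K is the midpoint of VS ⇒ K = (1/2, 0)
2. F is the midpoint of HS ⇒ F = (0, 1/2)
3. Z is the midpoint of FK ⇒ Z = (1/4, 1/4)
4. With SY:YZ = r, write λ = r/(r+1) so Y = S + λ·(Z−S); Y is affine-linear in λ
Every point depending on Y is an affine combination of Y and λ-independent points, so each such coordinate is linear in λ; the λ² term in each signed area is a multiple of (Z−S)×(Z−S) = 0, so 2·[YHK] and 2·[SHK] are each linear in λ. Evaluating at λ=0 and λ=1:
  2·[YHK] = 3/8·λ − 1/2,   2·[SHK] = -1/2
So [YHK]:[SHK] = (3/8·λ − 1/2) / (-1/2). Setting this equal to 2/3:
  3/8·λ − 1/2 = 2/3·(-1/2)  ⇒  λ = 4/9
Then r = λ/(1−λ) = (4/9)/(5/9) = 4/5. Check: with r = 4/5, Y = (1/9, 1/9) and [YHK]:[SHK] = 2/3 as required.

r = 4/5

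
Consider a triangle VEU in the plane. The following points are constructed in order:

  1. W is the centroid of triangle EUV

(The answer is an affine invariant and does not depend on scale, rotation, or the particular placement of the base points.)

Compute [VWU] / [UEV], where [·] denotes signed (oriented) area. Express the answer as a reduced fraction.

[VWU]:[UEV] = -1/3

Set V = (0, 0), E = (1, 0), U = (0, 1); any affine frame gives the same invariant.
1. W is the centroid of triangle EUV ⇒ W = (1/3, 1/3)
2·[VWU] = 1/3, 2·[UEV] = -1
[VWU]:[UEV] = 1/3:-1 = -1/3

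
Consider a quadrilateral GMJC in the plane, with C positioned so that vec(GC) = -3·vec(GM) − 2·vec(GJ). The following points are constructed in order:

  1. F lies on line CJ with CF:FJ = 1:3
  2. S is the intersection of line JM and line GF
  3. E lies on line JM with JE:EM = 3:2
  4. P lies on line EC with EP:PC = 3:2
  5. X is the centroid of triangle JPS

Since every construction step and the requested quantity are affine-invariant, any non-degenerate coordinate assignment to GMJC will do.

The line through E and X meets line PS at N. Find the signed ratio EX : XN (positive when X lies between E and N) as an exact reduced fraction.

Choose coordinates G = (0, 0), M = (1, 0), J = (0, 1), C = (-3, -2).
1. F lies on line CJ with CF:FJ = 1:3 ⇒ F = (-9/4, -5/4)
2. S is the intersection of line JM and line GF ⇒ S = (9/14, 5/14)
3. E lies on line JM with JE:EM = 3:2 ⇒ E = (3/5, 2/5)
4. P lies on line EC with EP:PC = 3:2 ⇒ P = (-39/25, -26/25)
5. X is the centroid of triangle JPS ⇒ X = (-107/350, 37/350)
line EX meets PS at N = (1157/1400, 663/1400)
X = E + t·(N−E) with t = -4, so EX:XN = -4:5

EX:XN = -4/5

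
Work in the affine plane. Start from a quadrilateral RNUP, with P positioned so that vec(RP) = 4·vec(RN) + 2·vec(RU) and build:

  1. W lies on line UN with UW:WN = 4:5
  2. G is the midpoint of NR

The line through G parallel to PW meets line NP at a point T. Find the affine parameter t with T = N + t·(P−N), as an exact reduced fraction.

Assign R = (0, 0), N = (1, 0), U = (0, 1), P = (4, 2) — the answer is frame-independent, so this choice is without loss of generality.
1. W lies on line UN with UW:WN = 4:5 ⇒ W = (4/9, 5/9)
2. G is the midpoint of NR ⇒ G = (1/2, 0)
through G parallel to PW: direction (-32/9, -13/9); meets NP at T = (89/50, 13/25)
T = N + t·(P−N) with t = 13/50

t = 13/50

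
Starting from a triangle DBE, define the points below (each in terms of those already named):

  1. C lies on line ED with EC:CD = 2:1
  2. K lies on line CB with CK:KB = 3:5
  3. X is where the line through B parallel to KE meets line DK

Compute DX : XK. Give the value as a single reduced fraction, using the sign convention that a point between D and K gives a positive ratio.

Set D = (0, 0), B = (1, 0), E = (0, 1); any affine frame gives the same invariant.
1. C lies on line ED with EC:CD = 2:1 ⇒ C = (0, 1/3)
2. K lies on line CB with CK:KB = 3:5 ⇒ K = (3/8, 5/24)
3. X is where the line through B parallel to KE meets line DK ⇒ X = (19/24, 95/216)
X = D + t·(K−D) with t = 19/9, so DX:XK = t:(1−t) = 19/9:-10/9

DX:XK = -19/10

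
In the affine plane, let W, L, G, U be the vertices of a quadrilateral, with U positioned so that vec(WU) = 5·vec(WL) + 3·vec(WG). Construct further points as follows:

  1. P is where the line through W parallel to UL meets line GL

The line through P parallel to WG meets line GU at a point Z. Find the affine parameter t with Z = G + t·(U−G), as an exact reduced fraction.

t = 4/35

Choose coordinates W = (0, 0), L = (1, 0), G = (0, 1), U = (5, 3).
1. P is where the line through W parallel to UL meets line GL ⇒ P = (4/7, 3/7)
through P parallel to WG: direction (0, 1); meets GU at Z = (4/7, 43/35)
Z = G + t·(U−G) with t = 4/35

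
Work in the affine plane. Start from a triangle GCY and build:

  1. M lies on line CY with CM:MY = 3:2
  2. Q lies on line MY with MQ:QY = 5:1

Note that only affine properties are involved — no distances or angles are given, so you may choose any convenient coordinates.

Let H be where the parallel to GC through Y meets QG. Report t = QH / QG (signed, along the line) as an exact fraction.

t = -1/14

Choose coordinates G = (0, 0), C = (1, 0), Y = (0, 1).
1. M lies on line CY with CM:MY = 3:2 ⇒ M = (2/5, 3/5)
2. Q lies on line MY with MQ:QY = 5:1 ⇒ Q = (1/15, 14/15)
through Y parallel to GC: direction (1, 0); meets QG at H = (1/14, 1)
H = Q + t·(G−Q) with t = -1/14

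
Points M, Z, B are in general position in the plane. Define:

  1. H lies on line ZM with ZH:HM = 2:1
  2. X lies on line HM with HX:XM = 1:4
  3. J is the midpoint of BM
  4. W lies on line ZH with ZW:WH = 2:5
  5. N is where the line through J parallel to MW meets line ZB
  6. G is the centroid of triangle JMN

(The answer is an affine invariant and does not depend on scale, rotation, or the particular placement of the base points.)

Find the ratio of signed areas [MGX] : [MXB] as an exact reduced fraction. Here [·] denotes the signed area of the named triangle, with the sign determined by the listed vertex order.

[MGX]:[MXB] = -1/3

Set M = (0, 0), Z = (1, 0), B = (0, 1); any affine frame gives the same invariant.
1. H lies on line ZM with ZH:HM = 2:1 ⇒ H = (1/3, 0)
2. X lies on line HM with HX:XM = 1:4 ⇒ X = (4/15, 0)
3. J is the midpoint of BM ⇒ J = (0, 1/2)
4. W lies on line ZH with ZW:WH = 2:5 ⇒ W = (17/21, 0)
5. N is where the line through J parallel to MW meets line ZB ⇒ N = (1/2, 1/2)
6. G is the centroid of triangle JMN ⇒ G = (1/6, 1/3)
2·[MGX] = -4/45, 2·[MXB] = 4/15
[MGX]:[MXB] = -4/45:4/15 = -1/3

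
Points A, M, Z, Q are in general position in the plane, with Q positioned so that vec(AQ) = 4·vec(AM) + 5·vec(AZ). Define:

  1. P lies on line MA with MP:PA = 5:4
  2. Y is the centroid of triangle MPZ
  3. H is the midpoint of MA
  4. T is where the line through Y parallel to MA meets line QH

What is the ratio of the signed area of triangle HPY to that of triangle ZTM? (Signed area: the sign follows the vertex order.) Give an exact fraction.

[HPY]:[ZTM] = 5/18

Choose coordinates A = (0, 0), M = (1, 0), Z = (0, 1), Q = (4, 5).
1. P lies on line MA with MP:PA = 5:4 ⇒ P = (4/9, 0)
2. Y is the centroid of triangle MPZ ⇒ Y = (13/27, 1/3)
3. H is the midpoint of MA ⇒ H = (1/2, 0)
4. T is where the line through Y parallel to MA meets line QH ⇒ T = (11/15, 1/3)
2·[HPY] = -1/54, 2·[ZTM] = -1/15
[HPY]:[ZTM] = -1/54:-1/15 = 5/18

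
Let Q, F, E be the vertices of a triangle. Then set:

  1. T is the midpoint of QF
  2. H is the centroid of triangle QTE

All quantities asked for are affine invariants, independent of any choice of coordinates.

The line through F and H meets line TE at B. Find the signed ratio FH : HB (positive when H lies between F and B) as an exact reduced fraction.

Assign Q = (0, 0), F = (1, 0), E = (0, 1) — the answer is frame-independent, so this choice is without loss of generality.
1. T is the midpoint of QF ⇒ T = (1/2, 0)
2. H is the centroid of triangle QTE ⇒ H = (1/6, 1/3)
line FH meets TE at B = (3/8, 1/4)
H = F + t·(B−F) with t = 4/3, so FH:HB = 4/3:-1/3

FH:HB = -4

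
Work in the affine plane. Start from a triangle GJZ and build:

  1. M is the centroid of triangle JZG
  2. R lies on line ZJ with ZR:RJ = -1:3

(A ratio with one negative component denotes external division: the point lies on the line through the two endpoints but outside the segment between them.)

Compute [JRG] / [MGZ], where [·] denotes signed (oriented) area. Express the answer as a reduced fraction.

Choose coordinates G = (0, 0), J = (1, 0), Z = (0, 1).
1. M is the centroid of triangle JZG ⇒ M = (1/3, 1/3)
2. R lies on line ZJ with ZR:RJ = -1:3 ⇒ R = (-1/2, 3/2)
2·[JRG] = 3/2, 2·[MGZ] = -1/3
[JRG]:[MGZ] = 3/2:-1/3 = -9/2

[JRG]:[MGZ] = -9/2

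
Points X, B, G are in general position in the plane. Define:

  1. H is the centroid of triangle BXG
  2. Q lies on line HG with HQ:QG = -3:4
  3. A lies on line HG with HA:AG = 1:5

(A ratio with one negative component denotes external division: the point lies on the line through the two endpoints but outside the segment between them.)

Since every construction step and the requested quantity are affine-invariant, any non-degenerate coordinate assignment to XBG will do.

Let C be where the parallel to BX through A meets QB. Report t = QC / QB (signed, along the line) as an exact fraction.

t = 19/15

Assign X = (0, 0), B = (1, 0), G = (0, 1) — the answer is frame-independent, so this choice is without loss of generality.
1. H is the centroid of triangle BXG ⇒ H = (1/3, 1/3)
2. Q lies on line HG with HQ:QG = -3:4 ⇒ Q = (4/3, -5/3)
3. A lies on line HG with HA:AG = 1:5 ⇒ A = (5/18, 4/9)
through A parallel to BX: direction (-1, 0); meets QB at C = (41/45, 4/9)
C = Q + t·(B−Q) with t = 19/15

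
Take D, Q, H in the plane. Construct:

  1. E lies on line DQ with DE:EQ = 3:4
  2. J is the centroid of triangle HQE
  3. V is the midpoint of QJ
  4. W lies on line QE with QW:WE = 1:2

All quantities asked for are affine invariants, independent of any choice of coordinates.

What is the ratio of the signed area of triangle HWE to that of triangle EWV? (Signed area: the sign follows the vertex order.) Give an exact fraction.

[HWE]:[EWV] = -6

Assign D = (0, 0), Q = (1, 0), H = (0, 1) — the answer is frame-independent, so this choice is without loss of generality.
1. E lies on line DQ with DE:EQ = 3:4 ⇒ E = (3/7, 0)
2. J is the centroid of triangle HQE ⇒ J = (10/21, 1/3)
3. V is the midpoint of QJ ⇒ V = (31/42, 1/6)
4. W lies on line QE with QW:WE = 1:2 ⇒ W = (17/21, 0)
2·[HWE] = -8/21, 2·[EWV] = 4/63
[HWE]:[EWV] = -8/21:4/63 = -6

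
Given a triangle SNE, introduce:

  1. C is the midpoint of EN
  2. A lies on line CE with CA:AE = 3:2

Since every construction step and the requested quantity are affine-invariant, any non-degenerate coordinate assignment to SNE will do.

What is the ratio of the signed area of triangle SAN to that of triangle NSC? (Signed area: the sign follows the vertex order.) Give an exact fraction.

Assign S = (0, 0), N = (1, 0), E = (0, 1) — the answer is frame-independent, so this choice is without loss of generality.
1. C is the midpoint of EN ⇒ C = (1/2, 1/2)
2. A lies on line CE with CA:AE = 3:2 ⇒ A = (1/5, 4/5)
2·[SAN] = -4/5, 2·[NSC] = -1/2
[SAN]:[NSC] = -4/5:-1/2 = 8/5

[SAN]:[NSC] = 8/5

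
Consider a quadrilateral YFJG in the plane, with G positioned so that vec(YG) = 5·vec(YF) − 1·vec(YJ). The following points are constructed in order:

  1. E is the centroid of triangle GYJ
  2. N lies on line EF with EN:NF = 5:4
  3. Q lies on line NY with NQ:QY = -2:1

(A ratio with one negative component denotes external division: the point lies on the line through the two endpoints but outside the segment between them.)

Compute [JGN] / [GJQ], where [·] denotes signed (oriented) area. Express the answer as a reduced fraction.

Choose coordinates Y = (0, 0), F = (1, 0), J = (0, 1), G = (5, -1).
1. E is the centroid of triangle GYJ ⇒ E = (5/3, 0)
2. N lies on line EF with EN:NF = 5:4 ⇒ N = (35/27, 0)
3. Q lies on line NY with NQ:QY = -2:1 ⇒ Q = (-35/27, 0)
2·[JGN] = -65/27, 2·[GJQ] = 205/27
[JGN]:[GJQ] = -65/27:205/27 = -13/41

[JGN]:[GJQ] = -13/41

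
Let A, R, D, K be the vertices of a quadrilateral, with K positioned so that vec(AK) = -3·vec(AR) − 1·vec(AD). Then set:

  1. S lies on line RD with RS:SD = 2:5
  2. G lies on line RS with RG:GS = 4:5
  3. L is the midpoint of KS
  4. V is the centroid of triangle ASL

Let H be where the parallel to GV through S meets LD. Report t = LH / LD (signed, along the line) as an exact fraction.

t = 47/152

Choose coordinates A = (0, 0), R = (1, 0), D = (0, 1), K = (-3, -1).
1. S lies on line RD with RS:SD = 2:5 ⇒ S = (5/7, 2/7)
2. G lies on line RS with RG:GS = 4:5 ⇒ G = (55/63, 8/63)
3. L is the midpoint of KS ⇒ L = (-8/7, -5/14)
4. V is the centroid of triangle ASL ⇒ V = (-1/7, -1/42)
through S parallel to GV: direction (-64/63, -19/126); meets LD at H = (-15/19, 1/16)
H = L + t·(D−L) with t = 47/152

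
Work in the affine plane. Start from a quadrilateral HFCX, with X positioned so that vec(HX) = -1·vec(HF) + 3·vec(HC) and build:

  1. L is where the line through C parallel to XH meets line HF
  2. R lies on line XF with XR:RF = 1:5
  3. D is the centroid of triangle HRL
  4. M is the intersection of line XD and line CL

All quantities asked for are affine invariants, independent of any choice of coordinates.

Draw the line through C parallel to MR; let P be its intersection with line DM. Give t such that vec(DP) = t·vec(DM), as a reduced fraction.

Set H = (0, 0), F = (1, 0), C = (0, 1), X = (-1, 3); any affine frame gives the same invariant.
1. L is where the line through C parallel to XH meets line HF ⇒ L = (1/3, 0)
2. R lies on line XF with XR:RF = 1:5 ⇒ R = (-2/3, 5/2)
3. D is the centroid of triangle HRL ⇒ D = (-1/9, 5/6)
4. M is the intersection of line XD and line CL ⇒ M = (7/9, -4/3)
through C parallel to MR: direction (-13/9, 23/6); meets DM at P = (91/45, -131/30)
P = D + t·(M−D) with t = 12/5

t = 12/5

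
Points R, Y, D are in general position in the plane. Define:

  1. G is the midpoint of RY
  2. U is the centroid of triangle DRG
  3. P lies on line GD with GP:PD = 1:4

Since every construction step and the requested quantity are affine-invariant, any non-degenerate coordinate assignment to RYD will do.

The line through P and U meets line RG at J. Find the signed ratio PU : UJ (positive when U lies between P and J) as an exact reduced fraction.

PU:UJ = -2/5

Work in coordinates with R = (0, 0), Y = (1, 0), D = (0, 1).
1. G is the midpoint of RY ⇒ G = (1/2, 0)
2. U is the centroid of triangle DRG ⇒ U = (1/6, 1/3)
3. P lies on line GD with GP:PD = 1:4 ⇒ P = (2/5, 1/5)
line PU meets RG at J = (3/4, 0)
U = P + t·(J−P) with t = -2/3, so PU:UJ = -2/3:5/3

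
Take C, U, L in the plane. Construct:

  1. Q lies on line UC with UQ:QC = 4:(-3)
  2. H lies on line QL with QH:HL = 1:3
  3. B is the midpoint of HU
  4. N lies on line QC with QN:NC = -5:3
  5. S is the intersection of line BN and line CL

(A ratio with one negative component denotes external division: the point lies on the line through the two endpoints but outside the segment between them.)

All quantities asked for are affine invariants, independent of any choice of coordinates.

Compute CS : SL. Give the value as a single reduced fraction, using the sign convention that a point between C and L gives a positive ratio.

Choose coordinates C = (0, 0), U = (1, 0), L = (0, 1).
1. Q lies on line UC with UQ:QC = 4:(-3) ⇒ Q = (-3, 0)
2. H lies on line QL with QH:HL = 1:3 ⇒ H = (-9/4, 1/4)
3. B is the midpoint of HU ⇒ B = (-5/8, 1/8)
4. N lies on line QC with QN:NC = -5:3 ⇒ N = (9/2, 0)
5. S is the intersection of line BN and line CL ⇒ S = (0, 9/82)
S = C + t·(L−C) with t = 9/82, so CS:SL = t:(1−t) = 9/82:73/82

CS:SL = 9/73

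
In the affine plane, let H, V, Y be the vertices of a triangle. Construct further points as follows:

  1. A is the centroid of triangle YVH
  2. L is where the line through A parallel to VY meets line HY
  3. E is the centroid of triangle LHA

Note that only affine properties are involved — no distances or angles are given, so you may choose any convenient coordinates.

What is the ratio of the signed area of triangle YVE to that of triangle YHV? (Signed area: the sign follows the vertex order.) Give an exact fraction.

[YVE]:[YHV] = -5/9

Choose coordinates H = (0, 0), V = (1, 0), Y = (0, 1).
1. A is the centroid of triangle YVH ⇒ A = (1/3, 1/3)
2. L is where the line through A parallel to VY meets line HY ⇒ L = (0, 2/3)
3. E is the centroid of triangle LHA ⇒ E = (1/9, 1/3)
2·[YVE] = -5/9, 2·[YHV] = 1
[YVE]:[YHV] = -5/9:1 = -5/9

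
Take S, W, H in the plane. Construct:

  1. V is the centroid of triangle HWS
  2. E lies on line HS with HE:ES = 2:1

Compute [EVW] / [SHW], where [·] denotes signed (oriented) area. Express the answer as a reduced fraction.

Choose coordinates S = (0, 0), W = (1, 0), H = (0, 1).
1. V is the centroid of triangle HWS ⇒ V = (1/3, 1/3)
2. E lies on line HS with HE:ES = 2:1 ⇒ E = (0, 1/3)
2·[EVW] = -1/9, 2·[SHW] = -1
[EVW]:[SHW] = -1/9:-1 = 1/9

[EVW]:[SHW] = 1/9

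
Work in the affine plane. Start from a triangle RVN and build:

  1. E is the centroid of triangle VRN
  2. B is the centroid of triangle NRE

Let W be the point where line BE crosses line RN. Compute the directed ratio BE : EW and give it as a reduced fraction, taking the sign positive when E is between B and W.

BE:EW = -2/3

Assign R = (0, 0), V = (1, 0), N = (0, 1) — the answer is frame-independent, so this choice is without loss of generality.
1. E is the centroid of triangle VRN ⇒ E = (1/3, 1/3)
2. B is the centroid of triangle NRE ⇒ B = (1/9, 4/9)
line BE meets RN at W = (0, 1/2)
E = B + t·(W−B) with t = -2, so BE:EW = -2:3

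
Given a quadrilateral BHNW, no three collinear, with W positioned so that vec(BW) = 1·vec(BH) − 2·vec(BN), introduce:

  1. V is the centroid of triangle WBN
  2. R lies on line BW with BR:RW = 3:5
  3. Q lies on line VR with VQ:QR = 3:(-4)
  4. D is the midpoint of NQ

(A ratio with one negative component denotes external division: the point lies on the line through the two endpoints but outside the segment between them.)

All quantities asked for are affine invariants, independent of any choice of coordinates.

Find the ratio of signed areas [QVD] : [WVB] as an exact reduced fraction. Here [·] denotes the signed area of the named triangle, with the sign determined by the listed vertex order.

[QVD]:[WVB] = -3/8

Set B = (0, 0), H = (1, 0), N = (0, 1), W = (1, -2); any affine frame gives the same invariant.
1. V is the centroid of triangle WBN ⇒ V = (1/3, -1/3)
2. R lies on line BW with BR:RW = 3:5 ⇒ R = (3/8, -3/4)
3. Q lies on line VR with VQ:QR = 3:(-4) ⇒ Q = (5/24, 11/12)
4. D is the midpoint of NQ ⇒ D = (5/48, 23/24)
2·[QVD] = -1/8, 2·[WVB] = 1/3
[QVD]:[WVB] = -1/8:1/3 = -3/8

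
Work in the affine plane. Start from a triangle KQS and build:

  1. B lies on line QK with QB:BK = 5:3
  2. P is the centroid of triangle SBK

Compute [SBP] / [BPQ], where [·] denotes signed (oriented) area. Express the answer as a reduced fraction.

[SBP]:[BPQ] = 3/5

Work in coordinates with K = (0, 0), Q = (1, 0), S = (0, 1).
1. B lies on line QK with QB:BK = 5:3 ⇒ B = (3/8, 0)
2. P is the centroid of triangle SBK ⇒ P = (1/8, 1/3)
2·[SBP] = -1/8, 2·[BPQ] = -5/24
[SBP]:[BPQ] = -1/8:-5/24 = 3/5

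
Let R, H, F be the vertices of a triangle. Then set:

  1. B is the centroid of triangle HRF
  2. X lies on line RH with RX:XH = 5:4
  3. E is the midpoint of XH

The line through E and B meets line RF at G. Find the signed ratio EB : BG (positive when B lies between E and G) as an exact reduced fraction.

Set R = (0, 0), H = (1, 0), F = (0, 1); any affine frame gives the same invariant.
1. B is the centroid of triangle HRF ⇒ B = (1/3, 1/3)
2. X lies on line RH with RX:XH = 5:4 ⇒ X = (5/9, 0)
3. E is the midpoint of XH ⇒ E = (7/9, 0)
line EB meets RF at G = (0, 7/12)
B = E + t·(G−E) with t = 4/7, so EB:BG = 4/7:3/7

EB:BG = 4/3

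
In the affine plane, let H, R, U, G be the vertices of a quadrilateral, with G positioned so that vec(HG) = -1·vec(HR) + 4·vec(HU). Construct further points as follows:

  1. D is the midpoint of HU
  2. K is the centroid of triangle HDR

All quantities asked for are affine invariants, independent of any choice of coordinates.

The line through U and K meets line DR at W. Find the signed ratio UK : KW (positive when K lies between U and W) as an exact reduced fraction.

UK:KW = -4

Work in coordinates with H = (0, 0), R = (1, 0), U = (0, 1), G = (-1, 4).
1. D is the midpoint of HU ⇒ D = (0, 1/2)
2. K is the centroid of triangle HDR ⇒ K = (1/3, 1/6)
line UK meets DR at W = (1/4, 3/8)
K = U + t·(W−U) with t = 4/3, so UK:KW = 4/3:-1/3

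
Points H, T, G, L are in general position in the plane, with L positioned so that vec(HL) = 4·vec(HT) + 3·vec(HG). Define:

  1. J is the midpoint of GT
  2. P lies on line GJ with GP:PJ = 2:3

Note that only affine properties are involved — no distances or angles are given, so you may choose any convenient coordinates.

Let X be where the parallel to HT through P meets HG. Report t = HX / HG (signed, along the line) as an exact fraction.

Assign H = (0, 0), T = (1, 0), G = (0, 1), L = (4, 3) — the answer is frame-independent, so this choice is without loss of generality.
1. J is the midpoint of GT ⇒ J = (1/2, 1/2)
2. P lies on line GJ with GP:PJ = 2:3 ⇒ P = (1/5, 4/5)
through P parallel to HT: direction (1, 0); meets HG at X = (0, 4/5)
X = H + t·(G−H) with t = 4/5

t = 4/5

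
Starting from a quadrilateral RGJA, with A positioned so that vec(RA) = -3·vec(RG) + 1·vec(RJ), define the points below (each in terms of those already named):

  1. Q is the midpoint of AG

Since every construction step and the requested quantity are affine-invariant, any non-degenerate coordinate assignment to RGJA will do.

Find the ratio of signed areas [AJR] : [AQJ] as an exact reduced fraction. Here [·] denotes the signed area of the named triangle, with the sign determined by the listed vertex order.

[AJR]:[AQJ] = -2

Choose coordinates R = (0, 0), G = (1, 0), J = (0, 1), A = (-3, 1).
1. Q is the midpoint of AG ⇒ Q = (-1, 1/2)
2·[AJR] = -3, 2·[AQJ] = 3/2
[AJR]:[AQJ] = -3:3/2 = -2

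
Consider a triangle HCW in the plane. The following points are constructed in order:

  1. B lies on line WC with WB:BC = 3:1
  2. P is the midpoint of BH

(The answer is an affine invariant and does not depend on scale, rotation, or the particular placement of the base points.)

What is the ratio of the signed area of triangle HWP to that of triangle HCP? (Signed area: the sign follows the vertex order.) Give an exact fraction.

[HWP]:[HCP] = -3

Assign H = (0, 0), C = (1, 0), W = (0, 1) — the answer is frame-independent, so this choice is without loss of generality.
1. B lies on line WC with WB:BC = 3:1 ⇒ B = (3/4, 1/4)
2. P is the midpoint of BH ⇒ P = (3/8, 1/8)
2·[HWP] = -3/8, 2·[HCP] = 1/8
[HWP]:[HCP] = -3/8:1/8 = -3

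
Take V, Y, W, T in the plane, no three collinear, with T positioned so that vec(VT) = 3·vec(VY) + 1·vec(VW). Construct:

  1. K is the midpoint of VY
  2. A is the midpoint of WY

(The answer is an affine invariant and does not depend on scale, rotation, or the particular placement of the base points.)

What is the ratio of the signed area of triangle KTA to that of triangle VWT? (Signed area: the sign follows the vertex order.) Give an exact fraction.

Work in coordinates with V = (0, 0), Y = (1, 0), W = (0, 1), T = (3, 1).
1. K is the midpoint of VY ⇒ K = (1/2, 0)
2. A is the midpoint of WY ⇒ A = (1/2, 1/2)
2·[KTA] = 5/4, 2·[VWT] = -3
[KTA]:[VWT] = 5/4:-3 = -5/12

[KTA]:[VWT] = -5/12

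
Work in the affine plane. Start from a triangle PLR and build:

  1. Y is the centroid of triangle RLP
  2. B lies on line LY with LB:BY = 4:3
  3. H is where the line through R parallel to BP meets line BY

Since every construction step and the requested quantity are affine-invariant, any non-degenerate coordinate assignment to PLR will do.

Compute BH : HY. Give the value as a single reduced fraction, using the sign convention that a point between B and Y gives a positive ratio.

BH:HY = -13/10

Set P = (0, 0), L = (1, 0), R = (0, 1); any affine frame gives the same invariant.
1. Y is the centroid of triangle RLP ⇒ Y = (1/3, 1/3)
2. B lies on line LY with LB:BY = 4:3 ⇒ B = (13/21, 4/21)
3. H is where the line through R parallel to BP meets line BY ⇒ H = (-13/21, 17/21)
H = B + t·(Y−B) with t = 13/3, so BH:HY = t:(1−t) = 13/3:-10/3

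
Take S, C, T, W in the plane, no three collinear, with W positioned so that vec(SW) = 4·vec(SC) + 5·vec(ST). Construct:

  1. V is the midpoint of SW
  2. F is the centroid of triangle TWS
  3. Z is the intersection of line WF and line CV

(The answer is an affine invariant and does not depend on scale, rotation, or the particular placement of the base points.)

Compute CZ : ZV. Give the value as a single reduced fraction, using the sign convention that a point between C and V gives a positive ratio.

Work in coordinates with S = (0, 0), C = (1, 0), T = (0, 1), W = (4, 5).
1. V is the midpoint of SW ⇒ V = (2, 5/2)
2. F is the centroid of triangle TWS ⇒ F = (4/3, 2)
3. Z is the intersection of line WF and line CV ⇒ Z = (24/11, 65/22)
Z = C + t·(V−C) with t = 13/11, so CZ:ZV = t:(1−t) = 13/11:-2/11

CZ:ZV = -13/2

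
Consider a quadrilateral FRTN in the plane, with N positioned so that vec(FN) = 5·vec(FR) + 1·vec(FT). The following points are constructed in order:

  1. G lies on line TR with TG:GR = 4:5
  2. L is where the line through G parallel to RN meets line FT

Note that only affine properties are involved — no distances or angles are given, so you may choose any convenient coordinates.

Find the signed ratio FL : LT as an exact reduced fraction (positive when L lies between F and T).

Set F = (0, 0), R = (1, 0), T = (0, 1), N = (5, 1); any affine frame gives the same invariant.
1. G lies on line TR with TG:GR = 4:5 ⇒ G = (4/9, 5/9)
2. L is where the line through G parallel to RN meets line FT ⇒ L = (0, 4/9)
L = F + t·(T−F) with t = 4/9, so FL:LT = t:(1−t) = 4/9:5/9

FL:LT = 4/5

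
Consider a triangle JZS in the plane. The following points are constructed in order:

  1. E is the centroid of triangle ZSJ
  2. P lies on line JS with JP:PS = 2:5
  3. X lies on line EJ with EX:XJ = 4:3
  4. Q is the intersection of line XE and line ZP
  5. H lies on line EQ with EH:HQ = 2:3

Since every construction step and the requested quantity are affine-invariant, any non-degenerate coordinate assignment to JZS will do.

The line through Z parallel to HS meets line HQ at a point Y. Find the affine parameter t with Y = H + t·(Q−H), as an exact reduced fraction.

Assign J = (0, 0), Z = (1, 0), S = (0, 1) — the answer is frame-independent, so this choice is without loss of generality.
1. E is the centroid of triangle ZSJ ⇒ E = (1/3, 1/3)
2. P lies on line JS with JP:PS = 2:5 ⇒ P = (0, 2/7)
3. X lies on line EJ with EX:XJ = 4:3 ⇒ X = (1/7, 1/7)
4. Q is the intersection of line XE and line ZP ⇒ Q = (2/9, 2/9)
5. H lies on line EQ with EH:HQ = 2:3 ⇒ H = (13/45, 13/45)
through Z parallel to HS: direction (-13/45, 32/45); meets HQ at Y = (32/45, 32/45)
Y = H + t·(Q−H) with t = -19/3

t = -19/3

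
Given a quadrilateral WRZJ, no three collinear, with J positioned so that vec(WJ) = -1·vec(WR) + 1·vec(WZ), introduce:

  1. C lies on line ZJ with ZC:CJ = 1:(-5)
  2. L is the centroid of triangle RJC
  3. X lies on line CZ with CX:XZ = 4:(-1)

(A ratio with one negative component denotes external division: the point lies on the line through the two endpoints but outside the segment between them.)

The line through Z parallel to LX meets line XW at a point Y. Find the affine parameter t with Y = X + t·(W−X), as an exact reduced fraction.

Choose coordinates W = (0, 0), R = (1, 0), Z = (0, 1), J = (-1, 1).
1. C lies on line ZJ with ZC:CJ = 1:(-5) ⇒ C = (1/4, 1)
2. L is the centroid of triangle RJC ⇒ L = (1/12, 2/3)
3. X lies on line CZ with CX:XZ = 4:(-1) ⇒ X = (-1/12, 1)
through Z parallel to LX: direction (-1/6, 1/3); meets XW at Y = (-1/10, 6/5)
Y = X + t·(W−X) with t = -1/5

t = -1/5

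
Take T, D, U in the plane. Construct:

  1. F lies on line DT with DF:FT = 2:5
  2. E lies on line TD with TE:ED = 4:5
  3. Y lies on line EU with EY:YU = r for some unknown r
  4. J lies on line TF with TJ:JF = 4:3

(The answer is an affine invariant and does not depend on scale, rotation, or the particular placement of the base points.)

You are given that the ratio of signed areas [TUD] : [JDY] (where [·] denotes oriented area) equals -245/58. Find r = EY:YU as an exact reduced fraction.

r = 2/3

Assign T = (0, 0), D = (1, 0), U = (0, 1) — the answer is frame-independent, so this choice is without loss of generality.
1. F lies on line DT with DF:FT = 2:5 ⇒ F = (5/7, 0)
2. E lies on line TD with TE:ED = 4:5 ⇒ E = (4/9, 0)
3. With EY:YU = r, write λ = r/(r+1) so Y = E + λ·(U−E); Y is affine-linear in λ
4. J lies on line TF with TJ:JF = 4:3 ⇒ J = (20/49, 0)
Every point depending on Y is an affine combination of Y and λ-independent points, so each such coordinate is linear in λ; the λ² term in each signed area is a multiple of (U−E)×(U−E) = 0, so 2·[TUD] and 2·[JDY] are each linear in λ. Evaluating at λ=0 and λ=1:
  2·[TUD] = -1,   2·[JDY] = 29/49·λ
So [TUD]:[JDY] = (-1) / (29/49·λ). Setting this equal to -245/58:
  -1 = -245/58·(29/49·λ)  ⇒  λ = 2/5
Then r = λ/(1−λ) = (2/5)/(3/5) = 2/3. Check: with r = 2/3, Y = (4/15, 2/5) and [TUD]:[JDY] = -245/58 as required.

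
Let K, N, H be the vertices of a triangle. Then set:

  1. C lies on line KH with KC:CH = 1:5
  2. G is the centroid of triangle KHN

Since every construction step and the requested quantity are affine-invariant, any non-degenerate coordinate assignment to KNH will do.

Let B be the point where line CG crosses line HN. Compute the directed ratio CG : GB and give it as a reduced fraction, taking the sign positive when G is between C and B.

CG:GB = 3/2

Assign K = (0, 0), N = (1, 0), H = (0, 1) — the answer is frame-independent, so this choice is without loss of generality.
1. C lies on line KH with KC:CH = 1:5 ⇒ C = (0, 1/6)
2. G is the centroid of triangle KHN ⇒ G = (1/3, 1/3)
line CG meets HN at B = (5/9, 4/9)
G = C + t·(B−C) with t = 3/5, so CG:GB = 3/5:2/5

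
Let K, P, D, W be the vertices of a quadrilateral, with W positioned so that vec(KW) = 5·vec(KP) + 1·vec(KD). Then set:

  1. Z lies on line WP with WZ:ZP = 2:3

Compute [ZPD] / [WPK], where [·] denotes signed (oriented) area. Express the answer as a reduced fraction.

[ZPD]:[WPK] = 3

Choose coordinates K = (0, 0), P = (1, 0), D = (0, 1), W = (5, 1).
1. Z lies on line WP with WZ:ZP = 2:3 ⇒ Z = (17/5, 3/5)
2·[ZPD] = -3, 2·[WPK] = -1
[ZPD]:[WPK] = -3:-1 = 3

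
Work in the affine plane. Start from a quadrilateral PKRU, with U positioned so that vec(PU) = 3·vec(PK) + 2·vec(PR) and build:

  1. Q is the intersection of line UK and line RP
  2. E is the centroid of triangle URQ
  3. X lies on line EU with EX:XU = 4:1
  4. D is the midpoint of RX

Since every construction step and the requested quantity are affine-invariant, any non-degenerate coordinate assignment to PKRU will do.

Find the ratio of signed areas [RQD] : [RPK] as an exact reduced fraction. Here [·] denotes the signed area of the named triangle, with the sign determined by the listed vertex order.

[RQD]:[RPK] = 13/5

Assign P = (0, 0), K = (1, 0), R = (0, 1), U = (3, 2) — the answer is frame-independent, so this choice is without loss of generality.
1. Q is the intersection of line UK and line RP ⇒ Q = (0, -1)
2. E is the centroid of triangle URQ ⇒ E = (1, 2/3)
3. X lies on line EU with EX:XU = 4:1 ⇒ X = (13/5, 26/15)
4. D is the midpoint of RX ⇒ D = (13/10, 41/30)
2·[RQD] = 13/5, 2·[RPK] = 1
[RQD]:[RPK] = 13/5:1 = 13/5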